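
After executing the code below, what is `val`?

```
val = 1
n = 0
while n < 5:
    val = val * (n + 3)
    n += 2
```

n=0: val = 1*3 = 3
n=2: val = 3*5 = 15
n=4: val = 15*7 = 105

105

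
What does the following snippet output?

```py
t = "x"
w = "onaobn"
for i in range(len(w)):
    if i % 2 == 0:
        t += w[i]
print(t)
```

i=0: add 'o' → 'xo'
i=1: skip
i=2: add 'a' → 'xoa'
i=3: skip
i=4: add 'b' → 'xoab'
i=5: skip

xoab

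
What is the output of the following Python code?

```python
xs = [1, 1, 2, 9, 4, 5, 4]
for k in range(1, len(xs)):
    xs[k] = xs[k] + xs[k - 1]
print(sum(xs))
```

85

k=1: xs[1] = 1+1 = 2 → [1, 2, 2, 9, 4, 5, 4]
k=2: xs[2] = 2+2 = 4 → [1, 2, 4, 9, 4, 5, 4]
k=3: xs[3] = 9+4 = 13 → [1, 2, 4, 13, 4, 5, 4]
k=4: xs[4] = 4+13 = 17 → [1, 2, 4, 13, 17, 5, 4]
k=5: xs[5] = 5+17 = 22 → [1, 2, 4, 13, 17, 22, 4]
k=6: xs[6] = 4+22 = 26 → [1, 2, 4, 13, 17, 22, 26]
sum = 85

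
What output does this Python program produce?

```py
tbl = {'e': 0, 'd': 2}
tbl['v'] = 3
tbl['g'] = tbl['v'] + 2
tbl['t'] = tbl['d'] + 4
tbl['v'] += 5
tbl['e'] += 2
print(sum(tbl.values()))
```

tbl['v'] = 3 → {'e': 0, 'd': 2, 'v': 3}
tbl['g'] = tbl['v']+2 = 5 → {'e': 0, 'd': 2, 'v': 3, 'g': 5}
tbl['t'] = tbl['d']+4 = 6 → {'e': 0, 'd': 2, 'v': 3, 'g': 5, 't': 6}
tbl['v'] = 3+5 = 8 → {'e': 0, 'd': 2, 'v': 8, 'g': 5, 't': 6}
tbl['e'] = 0+2 = 2 → {'e': 2, 'd': 2, 'v': 8, 'g': 5, 't': 6}
sum of values = 23

23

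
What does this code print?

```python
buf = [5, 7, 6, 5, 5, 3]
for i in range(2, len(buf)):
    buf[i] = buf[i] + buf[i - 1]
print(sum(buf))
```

i=2: buf[2] = 6+7 = 13 → [5, 7, 13, 5, 5, 3]
i=3: buf[3] = 5+13 = 18 → [5, 7, 13, 18, 5, 3]
i=4: buf[4] = 5+18 = 23 → [5, 7, 13, 18, 23, 3]
i=5: buf[5] = 3+23 = 26 → [5, 7, 13, 18, 23, 26]
sum = 92

92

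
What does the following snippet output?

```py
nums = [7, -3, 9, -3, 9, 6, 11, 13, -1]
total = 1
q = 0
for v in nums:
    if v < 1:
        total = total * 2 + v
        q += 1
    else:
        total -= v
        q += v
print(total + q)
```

-123

v=7: not <1, total = 1-7 = -6; q=7
v=-3: <1, total = (-6)*2+(-3) = -15; q=8
v=9: not <1, total = (-15)-9 = -24; q=17
v=-3: <1, total = (-24)*2+(-3) = -51; q=18
v=9: not <1, total = (-51)-9 = -60; q=27
v=6: not <1, total = (-60)-6 = -66; q=33
v=11: not <1, total = (-66)-11 = -77; q=44
v=13: not <1, total = (-77)-13 = -90; q=57
v=-1: <1, total = (-90)*2+(-1) = -181; q=58
total+q = (-181)+58 = -123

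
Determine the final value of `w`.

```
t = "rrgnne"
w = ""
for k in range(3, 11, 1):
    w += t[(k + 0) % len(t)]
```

'nnerrgnn'

k=3: add t[3]='n' → 'n'
k=4: add t[4]='n' → 'nn'
k=5: add t[5]='e' → 'nne'
k=6: add t[0]='r' → 'nner'
k=7: add t[1]='r' → 'nnerr'
k=8: add t[2]='g' → 'nnerrg'
k=9: add t[3]='n' → 'nnerrgn'
k=10: add t[4]='n' → 'nnerrgnn'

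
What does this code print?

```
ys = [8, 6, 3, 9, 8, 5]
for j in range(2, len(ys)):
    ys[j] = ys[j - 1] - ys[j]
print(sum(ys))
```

-22

j=2: ys[2] = 6-3 = 3 → [8, 6, 3, 9, 8, 5]
j=3: ys[3] = 3-9 = -6 → [8, 6, 3, -6, 8, 5]
j=4: ys[4] = (-6)-8 = -14 → [8, 6, 3, -6, -14, 5]
j=5: ys[5] = (-14)-5 = -19 → [8, 6, 3, -6, -14, -19]
sum = -22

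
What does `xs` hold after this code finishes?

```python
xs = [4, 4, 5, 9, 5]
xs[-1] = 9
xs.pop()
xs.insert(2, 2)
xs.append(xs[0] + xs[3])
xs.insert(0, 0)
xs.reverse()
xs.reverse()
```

xs[-1] = 9 → [4, 4, 5, 9, 9]
pop() removes 9 → [4, 4, 5, 9]
insert 2 at 2 → [4, 4, 2, 5, 9]
append xs[0]+xs[3] = 4+5 = 9 → [4, 4, 2, 5, 9, 9]
insert 0 at 0 → [0, 4, 4, 2, 5, 9, 9]
reverse → [9, 9, 5, 2, 4, 4, 0]
reverse → [0, 4, 4, 2, 5, 9, 9]

[0, 4, 4, 2, 5, 9, 9]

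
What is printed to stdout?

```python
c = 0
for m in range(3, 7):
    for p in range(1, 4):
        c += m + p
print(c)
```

78

m=3,p=1: c = 0+4 = 4
m=3,p=2: c = 4+5 = 9
m=3,p=3: c = 9+6 = 15
m=4,p=1: c = 15+5 = 20
m=4,p=2: c = 20+6 = 26
m=4,p=3: c = 26+7 = 33
m=5,p=1: c = 33+6 = 39
m=5,p=2: c = 39+7 = 46
m=5,p=3: c = 46+8 = 54
m=6,p=1: c = 54+7 = 61
m=6,p=2: c = 61+8 = 69
m=6,p=3: c = 69+9 = 78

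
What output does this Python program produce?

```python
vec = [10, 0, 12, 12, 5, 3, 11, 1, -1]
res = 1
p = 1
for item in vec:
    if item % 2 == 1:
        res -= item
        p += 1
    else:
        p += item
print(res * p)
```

-720

item=10: not odd; p=11
item=0: not odd; p=11
item=12: not odd; p=23
item=12: not odd; p=35
item=5: odd, res = 1-5 = -4; p=36
item=3: odd, res = (-4)-3 = -7; p=37
item=11: odd, res = (-7)-11 = -18; p=38
item=1: odd, res = (-18)-1 = -19; p=39
item=-1: odd, res = (-19)-(-1) = -18; p=40
res*p = (-18)*40 = -720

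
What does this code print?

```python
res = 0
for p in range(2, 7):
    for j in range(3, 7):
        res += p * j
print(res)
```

360

p=2,j=3: res = 0+6 = 6
p=2,j=4: res = 6+8 = 14
p=2,j=5: res = 14+10 = 24
p=2,j=6: res = 24+12 = 36
p=3,j=3: res = 36+9 = 45
p=3,j=4: res = 45+12 = 57
p=3,j=5: res = 57+15 = 72
p=3,j=6: res = 72+18 = 90
p=4,j=3: res = 90+12 = 102
p=4,j=4: res = 102+16 = 118
p=4,j=5: res = 118+20 = 138
p=4,j=6: res = 138+24 = 162
p=5,j=3: res = 162+15 = 177
p=5,j=4: res = 177+20 = 197
p=5,j=5: res = 197+25 = 222
p=5,j=6: res = 222+30 = 252
p=6,j=3: res = 252+18 = 270
p=6,j=4: res = 270+24 = 294
p=6,j=5: res = 294+30 = 324
p=6,j=6: res = 324+36 = 360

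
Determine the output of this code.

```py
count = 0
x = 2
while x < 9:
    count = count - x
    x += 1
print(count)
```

-35

x=2: count = 0-2 = -2
x=3: count = (-2)-3 = -5
x=4: count = (-5)-4 = -9
x=5: count = (-9)-5 = -14
x=6: count = (-14)-6 = -20
x=7: count = (-20)-7 = -27
x=8: count = (-27)-8 = -35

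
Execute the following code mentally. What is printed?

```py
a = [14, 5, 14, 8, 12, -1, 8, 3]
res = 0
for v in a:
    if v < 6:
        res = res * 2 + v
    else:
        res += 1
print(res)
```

43

v=14: not <6, res = 0+1 = 1
v=5: <6, res = 1*2+5 = 7
v=14: not <6, res = 7+1 = 8
v=8: not <6, res = 8+1 = 9
v=12: not <6, res = 9+1 = 10
v=-1: <6, res = 10*2+(-1) = 19
v=8: not <6, res = 19+1 = 20
v=3: <6, res = 20*2+3 = 43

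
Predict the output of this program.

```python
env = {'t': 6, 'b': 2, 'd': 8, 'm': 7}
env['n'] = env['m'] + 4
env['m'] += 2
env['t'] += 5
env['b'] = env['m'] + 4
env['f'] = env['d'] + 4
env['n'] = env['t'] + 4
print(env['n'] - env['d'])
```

env['n'] = env['m']+4 = 11 → {'t': 6, 'b': 2, 'd': 8, 'm': 7, 'n': 11}
env['m'] = 7+2 = 9 → {'t': 6, 'b': 2, 'd': 8, 'm': 9, 'n': 11}
env['t'] = 6+5 = 11 → {'t': 11, 'b': 2, 'd': 8, 'm': 9, 'n': 11}
env['b'] = env['m']+4 = 13 → {'t': 11, 'b': 13, 'd': 8, 'm': 9, 'n': 11}
env['f'] = env['d']+4 = 12 → {'t': 11, 'b': 13, 'd': 8, 'm': 9, 'n': 11, 'f': 12}
env['n'] = env['t']+4 = 15 → {'t': 11, 'b': 13, 'd': 8, 'm': 9, 'n': 15, 'f': 12}
env['n']-env['d'] = 15-8 = 7

7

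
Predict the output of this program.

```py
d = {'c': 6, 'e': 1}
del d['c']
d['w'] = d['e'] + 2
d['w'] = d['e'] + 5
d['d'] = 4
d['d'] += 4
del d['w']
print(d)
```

{'e': 1, 'd': 8}

del 'c' → {'e': 1}
d['w'] = d['e']+2 = 3 → {'e': 1, 'w': 3}
d['w'] = d['e']+5 = 6 → {'e': 1, 'w': 6}
d['d'] = 4 → {'e': 1, 'w': 6, 'd': 4}
d['d'] = 4+4 = 8 → {'e': 1, 'w': 6, 'd': 8}
del 'w' → {'e': 1, 'd': 8}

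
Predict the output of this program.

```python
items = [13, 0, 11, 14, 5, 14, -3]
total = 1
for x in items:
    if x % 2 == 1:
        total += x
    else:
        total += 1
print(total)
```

30

x=13: odd, total = 1+13 = 14
x=0: not odd, total = 14+1 = 15
x=11: odd, total = 15+11 = 26
x=14: not odd, total = 26+1 = 27
x=5: odd, total = 27+5 = 32
x=14: not odd, total = 32+1 = 33
x=-3: odd, total = 33+(-3) = 30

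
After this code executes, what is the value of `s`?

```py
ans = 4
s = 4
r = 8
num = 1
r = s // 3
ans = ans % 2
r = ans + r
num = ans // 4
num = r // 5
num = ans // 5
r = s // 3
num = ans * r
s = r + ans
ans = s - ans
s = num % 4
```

r = 4//3 = 1
ans = 4%2 = 0
r = 0+1 = 1
num = 0//4 = 0
num = 1//5 = 0
num = 0//5 = 0
r = 4//3 = 1
num = 0*1 = 0
s = 1+0 = 1
ans = 1-0 = 1
s = 0%4 = 0

0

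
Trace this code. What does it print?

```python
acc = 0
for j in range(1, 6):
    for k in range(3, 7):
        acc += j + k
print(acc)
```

150

j=1,k=3: acc = 0+4 = 4
j=1,k=4: acc = 4+5 = 9
j=1,k=5: acc = 9+6 = 15
j=1,k=6: acc = 15+7 = 22
j=2,k=3: acc = 22+5 = 27
j=2,k=4: acc = 27+6 = 33
j=2,k=5: acc = 33+7 = 40
j=2,k=6: acc = 40+8 = 48
j=3,k=3: acc = 48+6 = 54
j=3,k=4: acc = 54+7 = 61
j=3,k=5: acc = 61+8 = 69
j=3,k=6: acc = 69+9 = 78
j=4,k=3: acc = 78+7 = 85
j=4,k=4: acc = 85+8 = 93
j=4,k=5: acc = 93+9 = 102
j=4,k=6: acc = 102+10 = 112
j=5,k=3: acc = 112+8 = 120
j=5,k=4: acc = 120+9 = 129
j=5,k=5: acc = 129+10 = 139
j=5,k=6: acc = 139+11 = 150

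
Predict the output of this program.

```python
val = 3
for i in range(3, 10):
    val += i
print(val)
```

i=3: val = 3+3 = 6
i=4: val = 6+4 = 10
i=5: val = 10+5 = 15
i=6: val = 15+6 = 21
i=7: val = 21+7 = 28
i=8: val = 28+8 = 36
i=9: val = 36+9 = 45

45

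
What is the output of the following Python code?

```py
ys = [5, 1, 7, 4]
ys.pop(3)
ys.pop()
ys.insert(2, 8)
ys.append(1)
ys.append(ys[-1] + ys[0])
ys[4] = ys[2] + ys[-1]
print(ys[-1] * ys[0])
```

pop(3) removes 4 → [5, 1, 7]
pop() removes 7 → [5, 1]
insert 8 at 2 → [5, 1, 8]
append 1 → [5, 1, 8, 1]
append ys[-1]+ys[0] = 1+5 = 6 → [5, 1, 8, 1, 6]
ys[4] = ys[2]+ys[-1] = 8+6 = 14 → [5, 1, 8, 1, 14]
ys[-1]*ys[0] = 14*5 = 70

70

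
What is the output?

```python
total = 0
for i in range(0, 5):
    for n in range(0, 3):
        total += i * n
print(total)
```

i=0,n=0: total = 0+0 = 0
i=0,n=1: total = 0+0 = 0
i=0,n=2: total = 0+0 = 0
i=1,n=0: total = 0+0 = 0
i=1,n=1: total = 0+1 = 1
i=1,n=2: total = 1+2 = 3
i=2,n=0: total = 3+0 = 3
i=2,n=1: total = 3+2 = 5
i=2,n=2: total = 5+4 = 9
i=3,n=0: total = 9+0 = 9
i=3,n=1: total = 9+3 = 12
i=3,n=2: total = 12+6 = 18
i=4,n=0: total = 18+0 = 18
i=4,n=1: total = 18+4 = 22
i=4,n=2: total = 22+8 = 30

30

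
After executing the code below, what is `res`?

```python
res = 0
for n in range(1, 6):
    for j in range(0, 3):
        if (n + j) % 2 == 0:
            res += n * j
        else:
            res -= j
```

n=1,j=0: odd sum, res = 0-0 = 0
n=1,j=1: even sum, res = 0+1 = 1
n=1,j=2: odd sum, res = 1-2 = -1
n=2,j=0: even sum, res = (-1)+0 = -1
n=2,j=1: odd sum, res = (-1)-1 = -2
n=2,j=2: even sum, res = (-2)+4 = 2
n=3,j=0: odd sum, res = 2-0 = 2
n=3,j=1: even sum, res = 2+3 = 5
n=3,j=2: odd sum, res = 5-2 = 3
n=4,j=0: even sum, res = 3+0 = 3
n=4,j=1: odd sum, res = 3-1 = 2
n=4,j=2: even sum, res = 2+8 = 10
n=5,j=0: odd sum, res = 10-0 = 10
n=5,j=1: even sum, res = 10+5 = 15
n=5,j=2: odd sum, res = 15-2 = 13

13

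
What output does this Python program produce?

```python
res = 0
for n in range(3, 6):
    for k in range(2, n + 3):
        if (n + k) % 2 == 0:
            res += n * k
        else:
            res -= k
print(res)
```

121

n=3,k=2: odd sum, res = 0-2 = -2
n=3,k=3: even sum, res = (-2)+9 = 7
n=3,k=4: odd sum, res = 7-4 = 3
n=3,k=5: even sum, res = 3+15 = 18
n=4,k=2: even sum, res = 18+8 = 26
n=4,k=3: odd sum, res = 26-3 = 23
n=4,k=4: even sum, res = 23+16 = 39
n=4,k=5: odd sum, res = 39-5 = 34
n=4,k=6: even sum, res = 34+24 = 58
n=5,k=2: odd sum, res = 58-2 = 56
n=5,k=3: even sum, res = 56+15 = 71
n=5,k=4: odd sum, res = 71-4 = 67
n=5,k=5: even sum, res = 67+25 = 92
n=5,k=6: odd sum, res = 92-6 = 86
n=5,k=7: even sum, res = 86+35 = 121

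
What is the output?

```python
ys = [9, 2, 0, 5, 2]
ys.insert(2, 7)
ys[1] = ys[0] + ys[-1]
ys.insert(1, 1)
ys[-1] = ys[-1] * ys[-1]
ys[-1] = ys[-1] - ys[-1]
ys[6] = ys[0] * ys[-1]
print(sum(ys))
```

insert 7 at 2 → [9, 2, 7, 0, 5, 2]
ys[1] = ys[0]+ys[-1] = 9+2 = 11 → [9, 11, 7, 0, 5, 2]
insert 1 at 1 → [9, 1, 11, 7, 0, 5, 2]
ys[-1] = ys[-1]*ys[-1] = 2*2 = 4 → [9, 1, 11, 7, 0, 5, 4]
ys[-1] = ys[-1]-ys[-1] = 4-4 = 0 → [9, 1, 11, 7, 0, 5, 0]
ys[6] = ys[0]*ys[-1] = 9*0 = 0 → [9, 1, 11, 7, 0, 5, 0]
sum = 33

33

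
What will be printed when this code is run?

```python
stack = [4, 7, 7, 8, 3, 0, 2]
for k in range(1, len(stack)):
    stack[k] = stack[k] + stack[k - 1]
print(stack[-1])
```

k=1: stack[1] = 7+4 = 11 → [4, 11, 7, 8, 3, 0, 2]
k=2: stack[2] = 7+11 = 18 → [4, 11, 18, 8, 3, 0, 2]
k=3: stack[3] = 8+18 = 26 → [4, 11, 18, 26, 3, 0, 2]
k=4: stack[4] = 3+26 = 29 → [4, 11, 18, 26, 29, 0, 2]
k=5: stack[5] = 0+29 = 29 → [4, 11, 18, 26, 29, 29, 2]
k=6: stack[6] = 2+29 = 31 → [4, 11, 18, 26, 29, 29, 31]

31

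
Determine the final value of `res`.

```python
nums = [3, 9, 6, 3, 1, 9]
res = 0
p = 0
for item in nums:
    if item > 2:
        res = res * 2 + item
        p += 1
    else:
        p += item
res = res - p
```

153

item=3: >2, res = 0*2+3 = 3; p=1
item=9: >2, res = 3*2+9 = 15; p=2
item=6: >2, res = 15*2+6 = 36; p=3
item=3: >2, res = 36*2+3 = 75; p=4
item=1: not >2; p=5
item=9: >2, res = 75*2+9 = 159; p=6
res-p = 159-6 = 153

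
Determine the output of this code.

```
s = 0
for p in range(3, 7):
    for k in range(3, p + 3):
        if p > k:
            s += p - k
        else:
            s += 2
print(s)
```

34

p=3,k=3: not 3>3, s = 0+2 = 2
p=3,k=4: not 3>4, s = 2+2 = 4
p=3,k=5: not 3>5, s = 4+2 = 6
p=4,k=3: 4>3, s = 6+1 = 7
p=4,k=4: not 4>4, s = 7+2 = 9
p=4,k=5: not 4>5, s = 9+2 = 11
p=4,k=6: not 4>6, s = 11+2 = 13
p=5,k=3: 5>3, s = 13+2 = 15
p=5,k=4: 5>4, s = 15+1 = 16
p=5,k=5: not 5>5, s = 16+2 = 18
p=5,k=6: not 5>6, s = 18+2 = 20
p=5,k=7: not 5>7, s = 20+2 = 22
p=6,k=3: 6>3, s = 22+3 = 25
p=6,k=4: 6>4, s = 25+2 = 27
p=6,k=5: 6>5, s = 27+1 = 28
p=6,k=6: not 6>6, s = 28+2 = 30
p=6,k=7: not 6>7, s = 30+2 = 32
p=6,k=8: not 6>8, s = 32+2 = 34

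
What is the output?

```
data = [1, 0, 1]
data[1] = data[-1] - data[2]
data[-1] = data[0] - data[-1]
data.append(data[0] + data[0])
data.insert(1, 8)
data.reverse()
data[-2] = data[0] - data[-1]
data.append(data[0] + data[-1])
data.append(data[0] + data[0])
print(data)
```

data[1] = data[-1]-data[2] = 1-1 = 0 → [1, 0, 1]
data[-1] = data[0]-data[-1] = 1-1 = 0 → [1, 0, 0]
append data[0]+data[0] = 1+1 = 2 → [1, 0, 0, 2]
insert 8 at 1 → [1, 8, 0, 0, 2]
reverse → [2, 0, 0, 8, 1]
data[-2] = data[0]-data[-1] = 2-1 = 1 → [2, 0, 0, 1, 1]
append data[0]+data[-1] = 2+1 = 3 → [2, 0, 0, 1, 1, 3]
append data[0]+data[0] = 2+2 = 4 → [2, 0, 0, 1, 1, 3, 4]

[2, 0, 0, 1, 1, 3, 4]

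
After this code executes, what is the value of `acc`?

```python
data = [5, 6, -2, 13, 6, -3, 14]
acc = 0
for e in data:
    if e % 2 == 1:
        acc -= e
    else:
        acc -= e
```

e=5: odd, acc = 0-5 = -5
e=6: not odd, acc = (-5)-6 = -11
e=-2: not odd, acc = (-11)-(-2) = -9
e=13: odd, acc = (-9)-13 = -22
e=6: not odd, acc = (-22)-6 = -28
e=-3: odd, acc = (-28)-(-3) = -25
e=14: not odd, acc = (-25)-14 = -39

-39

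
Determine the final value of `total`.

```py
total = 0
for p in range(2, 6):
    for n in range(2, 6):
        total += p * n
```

196

p=2,n=2: total = 0+4 = 4
p=2,n=3: total = 4+6 = 10
p=2,n=4: total = 10+8 = 18
p=2,n=5: total = 18+10 = 28
p=3,n=2: total = 28+6 = 34
p=3,n=3: total = 34+9 = 43
p=3,n=4: total = 43+12 = 55
p=3,n=5: total = 55+15 = 70
p=4,n=2: total = 70+8 = 78
p=4,n=3: total = 78+12 = 90
p=4,n=4: total = 90+16 = 106
p=4,n=5: total = 106+20 = 126
p=5,n=2: total = 126+10 = 136
p=5,n=3: total = 136+15 = 151
p=5,n=4: total = 151+20 = 171
p=5,n=5: total = 171+25 = 196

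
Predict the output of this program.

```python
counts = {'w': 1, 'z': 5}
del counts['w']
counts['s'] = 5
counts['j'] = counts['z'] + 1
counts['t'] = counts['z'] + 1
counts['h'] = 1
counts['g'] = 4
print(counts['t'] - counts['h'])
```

del 'w' → {'z': 5}
counts['s'] = 5 → {'z': 5, 's': 5}
counts['j'] = counts['z']+1 = 6 → {'z': 5, 's': 5, 'j': 6}
counts['t'] = counts['z']+1 = 6 → {'z': 5, 's': 5, 'j': 6, 't': 6}
counts['h'] = 1 → {'z': 5, 's': 5, 'j': 6, 't': 6, 'h': 1}
counts['g'] = 4 → {'z': 5, 's': 5, 'j': 6, 't': 6, 'h': 1, 'g': 4}
counts['t']-counts['h'] = 6-1 = 5

5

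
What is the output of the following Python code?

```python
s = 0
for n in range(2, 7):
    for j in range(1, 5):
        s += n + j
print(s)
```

130

n=2,j=1: s = 0+3 = 3
n=2,j=2: s = 3+4 = 7
n=2,j=3: s = 7+5 = 12
n=2,j=4: s = 12+6 = 18
n=3,j=1: s = 18+4 = 22
n=3,j=2: s = 22+5 = 27
n=3,j=3: s = 27+6 = 33
n=3,j=4: s = 33+7 = 40
n=4,j=1: s = 40+5 = 45
n=4,j=2: s = 45+6 = 51
n=4,j=3: s = 51+7 = 58
n=4,j=4: s = 58+8 = 66
n=5,j=1: s = 66+6 = 72
n=5,j=2: s = 72+7 = 79
n=5,j=3: s = 79+8 = 87
n=5,j=4: s = 87+9 = 96
n=6,j=1: s = 96+7 = 103
n=6,j=2: s = 103+8 = 111
n=6,j=3: s = 111+9 = 120
n=6,j=4: s = 120+10 = 130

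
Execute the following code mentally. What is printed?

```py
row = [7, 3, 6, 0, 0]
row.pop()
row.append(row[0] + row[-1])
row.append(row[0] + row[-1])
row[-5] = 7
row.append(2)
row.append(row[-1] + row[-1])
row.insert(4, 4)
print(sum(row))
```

51

pop() removes 0 → [7, 3, 6, 0]
append row[0]+row[-1] = 7+0 = 7 → [7, 3, 6, 0, 7]
append row[0]+row[-1] = 7+7 = 14 → [7, 3, 6, 0, 7, 14]
row[-5] = 7 → [7, 7, 6, 0, 7, 14]
append 2 → [7, 7, 6, 0, 7, 14, 2]
append row[-1]+row[-1] = 2+2 = 4 → [7, 7, 6, 0, 7, 14, 2, 4]
insert 4 at 4 → [7, 7, 6, 0, 4, 7, 14, 2, 4]
sum = 51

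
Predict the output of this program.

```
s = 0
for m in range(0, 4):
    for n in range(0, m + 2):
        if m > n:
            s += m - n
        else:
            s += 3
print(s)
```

m=0,n=0: not 0>0, s = 0+3 = 3
m=0,n=1: not 0>1, s = 3+3 = 6
m=1,n=0: 1>0, s = 6+1 = 7
m=1,n=1: not 1>1, s = 7+3 = 10
m=1,n=2: not 1>2, s = 10+3 = 13
m=2,n=0: 2>0, s = 13+2 = 15
m=2,n=1: 2>1, s = 15+1 = 16
m=2,n=2: not 2>2, s = 16+3 = 19
m=2,n=3: not 2>3, s = 19+3 = 22
m=3,n=0: 3>0, s = 22+3 = 25
m=3,n=1: 3>1, s = 25+2 = 27
m=3,n=2: 3>2, s = 27+1 = 28
m=3,n=3: not 3>3, s = 28+3 = 31
m=3,n=4: not 3>4, s = 31+3 = 34

34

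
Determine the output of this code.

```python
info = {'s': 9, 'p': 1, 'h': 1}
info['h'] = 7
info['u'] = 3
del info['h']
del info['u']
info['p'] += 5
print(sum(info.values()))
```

info['h'] = 7 → {'s': 9, 'p': 1, 'h': 7}
info['u'] = 3 → {'s': 9, 'p': 1, 'h': 7, 'u': 3}
del 'h' → {'s': 9, 'p': 1, 'u': 3}
del 'u' → {'s': 9, 'p': 1}
info['p'] = 1+5 = 6 → {'s': 9, 'p': 6}
sum of values = 15

15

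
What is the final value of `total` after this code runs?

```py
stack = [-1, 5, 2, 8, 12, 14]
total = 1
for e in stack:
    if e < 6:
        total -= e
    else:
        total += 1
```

-2

e=-1: <6, total = 1-(-1) = 2
e=5: <6, total = 2-5 = -3
e=2: <6, total = (-3)-2 = -5
e=8: not <6, total = (-5)+1 = -4
e=12: not <6, total = (-4)+1 = -3
e=14: not <6, total = (-3)+1 = -2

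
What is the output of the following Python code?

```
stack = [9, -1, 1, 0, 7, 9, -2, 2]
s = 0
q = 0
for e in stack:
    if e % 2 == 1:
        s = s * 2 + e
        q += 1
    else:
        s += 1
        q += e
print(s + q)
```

e=9: odd, s = 0*2+9 = 9; q=1
e=-1: odd, s = 9*2+(-1) = 17; q=2
e=1: odd, s = 17*2+1 = 35; q=3
e=0: not odd, s = 35+1 = 36; q=3
e=7: odd, s = 36*2+7 = 79; q=4
e=9: odd, s = 79*2+9 = 167; q=5
e=-2: not odd, s = 167+1 = 168; q=3
e=2: not odd, s = 168+1 = 169; q=5
s+q = 169+5 = 174

174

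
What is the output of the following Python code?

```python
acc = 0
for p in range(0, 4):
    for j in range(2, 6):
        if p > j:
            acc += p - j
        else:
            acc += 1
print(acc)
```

16

p=0,j=2: not 0>2, acc = 0+1 = 1
p=0,j=3: not 0>3, acc = 1+1 = 2
p=0,j=4: not 0>4, acc = 2+1 = 3
p=0,j=5: not 0>5, acc = 3+1 = 4
p=1,j=2: not 1>2, acc = 4+1 = 5
p=1,j=3: not 1>3, acc = 5+1 = 6
p=1,j=4: not 1>4, acc = 6+1 = 7
p=1,j=5: not 1>5, acc = 7+1 = 8
p=2,j=2: not 2>2, acc = 8+1 = 9
p=2,j=3: not 2>3, acc = 9+1 = 10
p=2,j=4: not 2>4, acc = 10+1 = 11
p=2,j=5: not 2>5, acc = 11+1 = 12
p=3,j=2: 3>2, acc = 12+1 = 13
p=3,j=3: not 3>3, acc = 13+1 = 14
p=3,j=4: not 3>4, acc = 14+1 = 15
p=3,j=5: not 3>5, acc = 15+1 = 16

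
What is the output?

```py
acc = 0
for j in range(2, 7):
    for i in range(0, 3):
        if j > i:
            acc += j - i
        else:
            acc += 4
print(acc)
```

49

j=2,i=0: 2>0, acc = 0+2 = 2
j=2,i=1: 2>1, acc = 2+1 = 3
j=2,i=2: not 2>2, acc = 3+4 = 7
j=3,i=0: 3>0, acc = 7+3 = 10
j=3,i=1: 3>1, acc = 10+2 = 12
j=3,i=2: 3>2, acc = 12+1 = 13
j=4,i=0: 4>0, acc = 13+4 = 17
j=4,i=1: 4>1, acc = 17+3 = 20
j=4,i=2: 4>2, acc = 20+2 = 22
j=5,i=0: 5>0, acc = 22+5 = 27
j=5,i=1: 5>1, acc = 27+4 = 31
j=5,i=2: 5>2, acc = 31+3 = 34
j=6,i=0: 6>0, acc = 34+6 = 40
j=6,i=1: 6>1, acc = 40+5 = 45
j=6,i=2: 6>2, acc = 45+4 = 49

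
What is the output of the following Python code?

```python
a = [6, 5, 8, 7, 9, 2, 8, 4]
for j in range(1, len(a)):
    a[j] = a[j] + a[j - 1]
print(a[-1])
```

j=1: a[1] = 5+6 = 11 → [6, 11, 8, 7, 9, 2, 8, 4]
j=2: a[2] = 8+11 = 19 → [6, 11, 19, 7, 9, 2, 8, 4]
j=3: a[3] = 7+19 = 26 → [6, 11, 19, 26, 9, 2, 8, 4]
j=4: a[4] = 9+26 = 35 → [6, 11, 19, 26, 35, 2, 8, 4]
j=5: a[5] = 2+35 = 37 → [6, 11, 19, 26, 35, 37, 8, 4]
j=6: a[6] = 8+37 = 45 → [6, 11, 19, 26, 35, 37, 45, 4]
j=7: a[7] = 4+45 = 49 → [6, 11, 19, 26, 35, 37, 45, 49]

49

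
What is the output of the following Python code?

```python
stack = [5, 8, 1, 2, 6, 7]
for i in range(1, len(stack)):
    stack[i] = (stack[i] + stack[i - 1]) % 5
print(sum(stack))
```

19

i=1: stack[1] = (8+5)%5 = 3 → [5, 3, 1, 2, 6, 7]
i=2: stack[2] = (1+3)%5 = 4 → [5, 3, 4, 2, 6, 7]
i=3: stack[3] = (2+4)%5 = 1 → [5, 3, 4, 1, 6, 7]
i=4: stack[4] = (6+1)%5 = 2 → [5, 3, 4, 1, 2, 7]
i=5: stack[5] = (7+2)%5 = 4 → [5, 3, 4, 1, 2, 4]
sum = 19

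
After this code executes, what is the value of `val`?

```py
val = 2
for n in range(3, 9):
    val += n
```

35

n=3: val = 2+3 = 5
n=4: val = 5+4 = 9
n=5: val = 9+5 = 14
n=6: val = 14+6 = 20
n=7: val = 20+7 = 27
n=8: val = 27+8 = 35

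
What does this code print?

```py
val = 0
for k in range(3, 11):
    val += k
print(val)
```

k=3: val = 0+3 = 3
k=4: val = 3+4 = 7
k=5: val = 7+5 = 12
k=6: val = 12+6 = 18
k=7: val = 18+7 = 25
k=8: val = 25+8 = 33
k=9: val = 33+9 = 42
k=10: val = 42+10 = 52

52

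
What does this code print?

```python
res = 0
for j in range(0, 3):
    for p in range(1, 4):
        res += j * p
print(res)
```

18

j=0,p=1: res = 0+0 = 0
j=0,p=2: res = 0+0 = 0
j=0,p=3: res = 0+0 = 0
j=1,p=1: res = 0+1 = 1
j=1,p=2: res = 1+2 = 3
j=1,p=3: res = 3+3 = 6
j=2,p=1: res = 6+2 = 8
j=2,p=2: res = 8+4 = 12
j=2,p=3: res = 12+6 = 18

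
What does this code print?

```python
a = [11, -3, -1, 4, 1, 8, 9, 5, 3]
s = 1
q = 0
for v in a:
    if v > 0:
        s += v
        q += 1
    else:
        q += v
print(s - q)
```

39

v=11: >0, s = 1+11 = 12; q=1
v=-3: not >0; q=-2
v=-1: not >0; q=-3
v=4: >0, s = 12+4 = 16; q=-2
v=1: >0, s = 16+1 = 17; q=-1
v=8: >0, s = 17+8 = 25; q=0
v=9: >0, s = 25+9 = 34; q=1
v=5: >0, s = 34+5 = 39; q=2
v=3: >0, s = 39+3 = 42; q=3
s-q = 42-3 = 39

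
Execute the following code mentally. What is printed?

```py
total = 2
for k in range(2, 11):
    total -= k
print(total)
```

-52

k=2: total = 2-2 = 0
k=3: total = 0-3 = -3
k=4: total = (-3)-4 = -7
k=5: total = (-7)-5 = -12
k=6: total = (-12)-6 = -18
k=7: total = (-18)-7 = -25
k=8: total = (-25)-8 = -33
k=9: total = (-33)-9 = -42
k=10: total = (-42)-10 = -52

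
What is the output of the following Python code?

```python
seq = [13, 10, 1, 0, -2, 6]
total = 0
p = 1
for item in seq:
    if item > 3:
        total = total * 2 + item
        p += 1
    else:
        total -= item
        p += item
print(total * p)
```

240

item=13: >3, total = 0*2+13 = 13; p=2
item=10: >3, total = 13*2+10 = 36; p=3
item=1: not >3, total = 36-1 = 35; p=4
item=0: not >3, total = 35-0 = 35; p=4
item=-2: not >3, total = 35-(-2) = 37; p=2
item=6: >3, total = 37*2+6 = 80; p=3
total*p = 80*3 = 240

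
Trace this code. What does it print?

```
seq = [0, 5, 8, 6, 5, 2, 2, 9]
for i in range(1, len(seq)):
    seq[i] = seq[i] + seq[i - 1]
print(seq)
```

[0, 5, 13, 19, 24, 26, 28, 37]

i=1: seq[1] = 5+0 = 5 → [0, 5, 8, 6, 5, 2, 2, 9]
i=2: seq[2] = 8+5 = 13 → [0, 5, 13, 6, 5, 2, 2, 9]
i=3: seq[3] = 6+13 = 19 → [0, 5, 13, 19, 5, 2, 2, 9]
i=4: seq[4] = 5+19 = 24 → [0, 5, 13, 19, 24, 2, 2, 9]
i=5: seq[5] = 2+24 = 26 → [0, 5, 13, 19, 24, 26, 2, 9]
i=6: seq[6] = 2+26 = 28 → [0, 5, 13, 19, 24, 26, 28, 9]
i=7: seq[7] = 9+28 = 37 → [0, 5, 13, 19, 24, 26, 28, 37]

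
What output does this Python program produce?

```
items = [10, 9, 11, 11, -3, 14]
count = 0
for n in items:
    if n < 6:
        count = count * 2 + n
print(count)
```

n=10: not <6
n=9: not <6
n=11: not <6
n=11: not <6
n=-3: <6, count = 0*2+(-3) = -3
n=14: not <6

-3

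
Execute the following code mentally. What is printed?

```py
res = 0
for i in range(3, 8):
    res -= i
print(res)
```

-25

i=3: res = 0-3 = -3
i=4: res = (-3)-4 = -7
i=5: res = (-7)-5 = -12
i=6: res = (-12)-6 = -18
i=7: res = (-18)-7 = -25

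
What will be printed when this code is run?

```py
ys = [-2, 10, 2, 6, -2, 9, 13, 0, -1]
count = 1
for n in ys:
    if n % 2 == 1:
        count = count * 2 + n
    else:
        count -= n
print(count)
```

n=-2: not odd, count = 1-(-2) = 3
n=10: not odd, count = 3-10 = -7
n=2: not odd, count = (-7)-2 = -9
n=6: not odd, count = (-9)-6 = -15
n=-2: not odd, count = (-15)-(-2) = -13
n=9: odd, count = (-13)*2+9 = -17
n=13: odd, count = (-17)*2+13 = -21
n=0: not odd, count = (-21)-0 = -21
n=-1: odd, count = (-21)*2+(-1) = -43

-43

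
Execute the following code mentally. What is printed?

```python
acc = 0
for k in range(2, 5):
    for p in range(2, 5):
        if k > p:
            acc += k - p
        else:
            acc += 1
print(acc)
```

k=2,p=2: not 2>2, acc = 0+1 = 1
k=2,p=3: not 2>3, acc = 1+1 = 2
k=2,p=4: not 2>4, acc = 2+1 = 3
k=3,p=2: 3>2, acc = 3+1 = 4
k=3,p=3: not 3>3, acc = 4+1 = 5
k=3,p=4: not 3>4, acc = 5+1 = 6
k=4,p=2: 4>2, acc = 6+2 = 8
k=4,p=3: 4>3, acc = 8+1 = 9
k=4,p=4: not 4>4, acc = 9+1 = 10

10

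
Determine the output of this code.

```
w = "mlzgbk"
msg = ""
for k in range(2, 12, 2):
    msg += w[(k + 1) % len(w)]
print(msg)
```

gklgk

k=2: add w[3]='g' → 'g'
k=4: add w[5]='k' → 'gk'
k=6: add w[1]='l' → 'gkl'
k=8: add w[3]='g' → 'gklg'
k=10: add w[5]='k' → 'gklgk'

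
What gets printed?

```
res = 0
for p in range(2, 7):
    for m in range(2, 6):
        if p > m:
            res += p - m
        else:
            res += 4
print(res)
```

p=2,m=2: not 2>2, res = 0+4 = 4
p=2,m=3: not 2>3, res = 4+4 = 8
p=2,m=4: not 2>4, res = 8+4 = 12
p=2,m=5: not 2>5, res = 12+4 = 16
p=3,m=2: 3>2, res = 16+1 = 17
p=3,m=3: not 3>3, res = 17+4 = 21
p=3,m=4: not 3>4, res = 21+4 = 25
p=3,m=5: not 3>5, res = 25+4 = 29
p=4,m=2: 4>2, res = 29+2 = 31
p=4,m=3: 4>3, res = 31+1 = 32
p=4,m=4: not 4>4, res = 32+4 = 36
p=4,m=5: not 4>5, res = 36+4 = 40
p=5,m=2: 5>2, res = 40+3 = 43
p=5,m=3: 5>3, res = 43+2 = 45
p=5,m=4: 5>4, res = 45+1 = 46
p=5,m=5: not 5>5, res = 46+4 = 50
p=6,m=2: 6>2, res = 50+4 = 54
p=6,m=3: 6>3, res = 54+3 = 57
p=6,m=4: 6>4, res = 57+2 = 59
p=6,m=5: 6>5, res = 59+1 = 60

60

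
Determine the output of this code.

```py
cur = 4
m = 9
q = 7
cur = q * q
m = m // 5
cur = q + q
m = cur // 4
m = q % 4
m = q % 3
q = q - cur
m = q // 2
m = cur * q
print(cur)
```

cur = 7*7 = 49
m = 9//5 = 1
cur = 7+7 = 14
m = 14//4 = 3
m = 7%4 = 3
m = 7%3 = 1
q = 7-14 = -7
m = (-7)//2 = -4
m = 14*(-7) = -98

14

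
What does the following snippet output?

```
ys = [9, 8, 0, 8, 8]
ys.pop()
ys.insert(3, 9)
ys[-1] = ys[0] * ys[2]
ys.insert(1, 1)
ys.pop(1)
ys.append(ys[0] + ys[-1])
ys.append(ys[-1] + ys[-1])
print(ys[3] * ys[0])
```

81

pop() removes 8 → [9, 8, 0, 8]
insert 9 at 3 → [9, 8, 0, 9, 8]
ys[-1] = ys[0]*ys[2] = 9*0 = 0 → [9, 8, 0, 9, 0]
insert 1 at 1 → [9, 1, 8, 0, 9, 0]
pop(1) removes 1 → [9, 8, 0, 9, 0]
append ys[0]+ys[-1] = 9+0 = 9 → [9, 8, 0, 9, 0, 9]
append ys[-1]+ys[-1] = 9+9 = 18 → [9, 8, 0, 9, 0, 9, 18]
ys[3]*ys[0] = 9*9 = 81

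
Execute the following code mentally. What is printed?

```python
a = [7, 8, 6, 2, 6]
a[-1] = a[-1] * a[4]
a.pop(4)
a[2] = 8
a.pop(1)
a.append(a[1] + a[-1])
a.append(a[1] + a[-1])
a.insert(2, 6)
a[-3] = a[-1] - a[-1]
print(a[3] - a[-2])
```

-10

a[-1] = a[-1]*a[4] = 6*6 = 36 → [7, 8, 6, 2, 36]
pop(4) removes 36 → [7, 8, 6, 2]
a[2] = 8 → [7, 8, 8, 2]
pop(1) removes 8 → [7, 8, 2]
append a[1]+a[-1] = 8+2 = 10 → [7, 8, 2, 10]
append a[1]+a[-1] = 8+10 = 18 → [7, 8, 2, 10, 18]
insert 6 at 2 → [7, 8, 6, 2, 10, 18]
a[-3] = a[-1]-a[-1] = 18-18 = 0 → [7, 8, 6, 0, 10, 18]
a[3]-a[-2] = 0-10 = -10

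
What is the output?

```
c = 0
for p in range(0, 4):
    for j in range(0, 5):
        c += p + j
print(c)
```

p=0,j=0: c = 0+0 = 0
p=0,j=1: c = 0+1 = 1
p=0,j=2: c = 1+2 = 3
p=0,j=3: c = 3+3 = 6
p=0,j=4: c = 6+4 = 10
p=1,j=0: c = 10+1 = 11
p=1,j=1: c = 11+2 = 13
p=1,j=2: c = 13+3 = 16
p=1,j=3: c = 16+4 = 20
p=1,j=4: c = 20+5 = 25
p=2,j=0: c = 25+2 = 27
p=2,j=1: c = 27+3 = 30
p=2,j=2: c = 30+4 = 34
p=2,j=3: c = 34+5 = 39
p=2,j=4: c = 39+6 = 45
p=3,j=0: c = 45+3 = 48
p=3,j=1: c = 48+4 = 52
p=3,j=2: c = 52+5 = 57
p=3,j=3: c = 57+6 = 63
p=3,j=4: c = 63+7 = 70

70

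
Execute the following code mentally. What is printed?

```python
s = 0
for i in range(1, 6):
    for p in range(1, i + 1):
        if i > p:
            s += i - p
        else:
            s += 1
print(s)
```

i=1,p=1: not 1>1, s = 0+1 = 1
i=2,p=1: 2>1, s = 1+1 = 2
i=2,p=2: not 2>2, s = 2+1 = 3
i=3,p=1: 3>1, s = 3+2 = 5
i=3,p=2: 3>2, s = 5+1 = 6
i=3,p=3: not 3>3, s = 6+1 = 7
i=4,p=1: 4>1, s = 7+3 = 10
i=4,p=2: 4>2, s = 10+2 = 12
i=4,p=3: 4>3, s = 12+1 = 13
i=4,p=4: not 4>4, s = 13+1 = 14
i=5,p=1: 5>1, s = 14+4 = 18
i=5,p=2: 5>2, s = 18+3 = 21
i=5,p=3: 5>3, s = 21+2 = 23
i=5,p=4: 5>4, s = 23+1 = 24
i=5,p=5: not 5>5, s = 24+1 = 25

25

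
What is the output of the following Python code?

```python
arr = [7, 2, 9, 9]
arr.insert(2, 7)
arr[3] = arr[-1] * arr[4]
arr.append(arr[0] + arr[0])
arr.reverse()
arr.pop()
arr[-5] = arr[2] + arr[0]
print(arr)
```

[95, 9, 81, 7, 2]

insert 7 at 2 → [7, 2, 7, 9, 9]
arr[3] = arr[-1]*arr[4] = 9*9 = 81 → [7, 2, 7, 81, 9]
append arr[0]+arr[0] = 7+7 = 14 → [7, 2, 7, 81, 9, 14]
reverse → [14, 9, 81, 7, 2, 7]
pop() removes 7 → [14, 9, 81, 7, 2]
arr[-5] = arr[2]+arr[0] = 81+14 = 95 → [95, 9, 81, 7, 2]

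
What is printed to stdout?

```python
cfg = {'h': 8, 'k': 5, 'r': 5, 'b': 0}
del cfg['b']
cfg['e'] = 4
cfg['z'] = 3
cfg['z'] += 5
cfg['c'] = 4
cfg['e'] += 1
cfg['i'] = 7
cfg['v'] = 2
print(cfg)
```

del 'b' → {'h': 8, 'k': 5, 'r': 5}
cfg['e'] = 4 → {'h': 8, 'k': 5, 'r': 5, 'e': 4}
cfg['z'] = 3 → {'h': 8, 'k': 5, 'r': 5, 'e': 4, 'z': 3}
cfg['z'] = 3+5 = 8 → {'h': 8, 'k': 5, 'r': 5, 'e': 4, 'z': 8}
cfg['c'] = 4 → {'h': 8, 'k': 5, 'r': 5, 'e': 4, 'z': 8, 'c': 4}
cfg['e'] = 4+1 = 5 → {'h': 8, 'k': 5, 'r': 5, 'e': 5, 'z': 8, 'c': 4}
cfg['i'] = 7 → {'h': 8, 'k': 5, 'r': 5, 'e': 5, 'z': 8, 'c': 4, 'i': 7}
cfg['v'] = 2 → {'h': 8, 'k': 5, 'r': 5, 'e': 5, 'z': 8, 'c': 4, 'i': 7, 'v': 2}

{'h': 8, 'k': 5, 'r': 5, 'e': 5, 'z': 8, 'c': 4, 'i': 7, 'v': 2}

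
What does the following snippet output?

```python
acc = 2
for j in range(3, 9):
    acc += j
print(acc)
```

35

j=3: acc = 2+3 = 5
j=4: acc = 5+4 = 9
j=5: acc = 9+5 = 14
j=6: acc = 14+6 = 20
j=7: acc = 20+7 = 27
j=8: acc = 27+8 = 35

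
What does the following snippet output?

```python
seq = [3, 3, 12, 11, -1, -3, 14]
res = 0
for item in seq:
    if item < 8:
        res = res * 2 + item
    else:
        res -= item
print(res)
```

-75

item=3: <8, res = 0*2+3 = 3
item=3: <8, res = 3*2+3 = 9
item=12: not <8, res = 9-12 = -3
item=11: not <8, res = (-3)-11 = -14
item=-1: <8, res = (-14)*2+(-1) = -29
item=-3: <8, res = (-29)*2+(-3) = -61
item=14: not <8, res = (-61)-14 = -75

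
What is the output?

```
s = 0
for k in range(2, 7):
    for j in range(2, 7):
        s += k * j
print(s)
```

k=2,j=2: s = 0+4 = 4
k=2,j=3: s = 4+6 = 10
k=2,j=4: s = 10+8 = 18
k=2,j=5: s = 18+10 = 28
k=2,j=6: s = 28+12 = 40
k=3,j=2: s = 40+6 = 46
k=3,j=3: s = 46+9 = 55
k=3,j=4: s = 55+12 = 67
k=3,j=5: s = 67+15 = 82
k=3,j=6: s = 82+18 = 100
k=4,j=2: s = 100+8 = 108
k=4,j=3: s = 108+12 = 120
k=4,j=4: s = 120+16 = 136
k=4,j=5: s = 136+20 = 156
k=4,j=6: s = 156+24 = 180
k=5,j=2: s = 180+10 = 190
k=5,j=3: s = 190+15 = 205
k=5,j=4: s = 205+20 = 225
k=5,j=5: s = 225+25 = 250
k=5,j=6: s = 250+30 = 280
k=6,j=2: s = 280+12 = 292
k=6,j=3: s = 292+18 = 310
k=6,j=4: s = 310+24 = 334
k=6,j=5: s = 334+30 = 364
k=6,j=6: s = 364+36 = 400

400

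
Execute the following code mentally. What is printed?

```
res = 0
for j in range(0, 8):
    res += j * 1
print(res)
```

j=0: res = 0+0*1 = 0
j=1: res = 0+1*1 = 1
j=2: res = 1+2*1 = 3
j=3: res = 3+3*1 = 6
j=4: res = 6+4*1 = 10
j=5: res = 10+5*1 = 15
j=6: res = 15+6*1 = 21
j=7: res = 21+7*1 = 28

28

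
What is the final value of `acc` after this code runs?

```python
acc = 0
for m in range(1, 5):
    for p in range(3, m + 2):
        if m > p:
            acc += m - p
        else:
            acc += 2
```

11

m=2,p=3: not 2>3, acc = 0+2 = 2
m=3,p=3: not 3>3, acc = 2+2 = 4
m=3,p=4: not 3>4, acc = 4+2 = 6
m=4,p=3: 4>3, acc = 6+1 = 7
m=4,p=4: not 4>4, acc = 7+2 = 9
m=4,p=5: not 4>5, acc = 9+2 = 11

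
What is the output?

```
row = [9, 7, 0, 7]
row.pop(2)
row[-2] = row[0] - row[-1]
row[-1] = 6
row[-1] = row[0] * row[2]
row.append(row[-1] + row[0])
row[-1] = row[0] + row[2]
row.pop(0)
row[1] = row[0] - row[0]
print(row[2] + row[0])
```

65

pop(2) removes 0 → [9, 7, 7]
row[-2] = row[0]-row[-1] = 9-7 = 2 → [9, 2, 7]
row[-1] = 6 → [9, 2, 6]
row[-1] = row[0]*row[2] = 9*6 = 54 → [9, 2, 54]
append row[-1]+row[0] = 54+9 = 63 → [9, 2, 54, 63]
row[-1] = row[0]+row[2] = 9+54 = 63 → [9, 2, 54, 63]
pop(0) removes 9 → [2, 54, 63]
row[1] = row[0]-row[0] = 2-2 = 0 → [2, 0, 63]
row[2]+row[0] = 63+2 = 65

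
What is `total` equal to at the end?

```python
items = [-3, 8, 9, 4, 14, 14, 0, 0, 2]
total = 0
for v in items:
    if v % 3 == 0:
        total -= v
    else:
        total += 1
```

-1

v=-3: %3==0, total = 0-(-3) = 3
v=8: not %3==0, total = 3+1 = 4
v=9: %3==0, total = 4-9 = -5
v=4: not %3==0, total = (-5)+1 = -4
v=14: not %3==0, total = (-4)+1 = -3
v=14: not %3==0, total = (-3)+1 = -2
v=0: %3==0, total = (-2)-0 = -2
v=0: %3==0, total = (-2)-0 = -2
v=2: not %3==0, total = (-2)+1 = -1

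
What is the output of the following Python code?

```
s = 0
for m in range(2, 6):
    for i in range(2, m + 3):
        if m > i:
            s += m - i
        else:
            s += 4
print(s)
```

m=2,i=2: not 2>2, s = 0+4 = 4
m=2,i=3: not 2>3, s = 4+4 = 8
m=2,i=4: not 2>4, s = 8+4 = 12
m=3,i=2: 3>2, s = 12+1 = 13
m=3,i=3: not 3>3, s = 13+4 = 17
m=3,i=4: not 3>4, s = 17+4 = 21
m=3,i=5: not 3>5, s = 21+4 = 25
m=4,i=2: 4>2, s = 25+2 = 27
m=4,i=3: 4>3, s = 27+1 = 28
m=4,i=4: not 4>4, s = 28+4 = 32
m=4,i=5: not 4>5, s = 32+4 = 36
m=4,i=6: not 4>6, s = 36+4 = 40
m=5,i=2: 5>2, s = 40+3 = 43
m=5,i=3: 5>3, s = 43+2 = 45
m=5,i=4: 5>4, s = 45+1 = 46
m=5,i=5: not 5>5, s = 46+4 = 50
m=5,i=6: not 5>6, s = 50+4 = 54
m=5,i=7: not 5>7, s = 54+4 = 58

58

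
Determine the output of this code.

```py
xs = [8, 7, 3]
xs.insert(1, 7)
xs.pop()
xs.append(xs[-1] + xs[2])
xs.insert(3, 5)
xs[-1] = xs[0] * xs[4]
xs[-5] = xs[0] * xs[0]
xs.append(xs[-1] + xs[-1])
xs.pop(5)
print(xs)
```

[64, 7, 7, 5, 112]

insert 7 at 1 → [8, 7, 7, 3]
pop() removes 3 → [8, 7, 7]
append xs[-1]+xs[2] = 7+7 = 14 → [8, 7, 7, 14]
insert 5 at 3 → [8, 7, 7, 5, 14]
xs[-1] = xs[0]*xs[4] = 8*14 = 112 → [8, 7, 7, 5, 112]
xs[-5] = xs[0]*xs[0] = 8*8 = 64 → [64, 7, 7, 5, 112]
append xs[-1]+xs[-1] = 112+112 = 224 → [64, 7, 7, 5, 112, 224]
pop(5) removes 224 → [64, 7, 7, 5, 112]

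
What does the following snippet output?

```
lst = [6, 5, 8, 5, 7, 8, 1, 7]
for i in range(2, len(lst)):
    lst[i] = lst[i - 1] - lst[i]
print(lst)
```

[6, 5, -3, -8, -15, -23, -24, -31]

i=2: lst[2] = 5-8 = -3 → [6, 5, -3, 5, 7, 8, 1, 7]
i=3: lst[3] = (-3)-5 = -8 → [6, 5, -3, -8, 7, 8, 1, 7]
i=4: lst[4] = (-8)-7 = -15 → [6, 5, -3, -8, -15, 8, 1, 7]
i=5: lst[5] = (-15)-8 = -23 → [6, 5, -3, -8, -15, -23, 1, 7]
i=6: lst[6] = (-23)-1 = -24 → [6, 5, -3, -8, -15, -23, -24, 7]
i=7: lst[7] = (-24)-7 = -31 → [6, 5, -3, -8, -15, -23, -24, -31]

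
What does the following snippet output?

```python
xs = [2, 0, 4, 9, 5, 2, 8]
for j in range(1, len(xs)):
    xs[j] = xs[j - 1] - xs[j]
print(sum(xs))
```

j=1: xs[1] = 2-0 = 2 → [2, 2, 4, 9, 5, 2, 8]
j=2: xs[2] = 2-4 = -2 → [2, 2, -2, 9, 5, 2, 8]
j=3: xs[3] = (-2)-9 = -11 → [2, 2, -2, -11, 5, 2, 8]
j=4: xs[4] = (-11)-5 = -16 → [2, 2, -2, -11, -16, 2, 8]
j=5: xs[5] = (-16)-2 = -18 → [2, 2, -2, -11, -16, -18, 8]
j=6: xs[6] = (-18)-8 = -26 → [2, 2, -2, -11, -16, -18, -26]
sum = -69

-69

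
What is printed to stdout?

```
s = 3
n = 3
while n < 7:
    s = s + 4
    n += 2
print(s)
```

n=3: s = 3+4 = 7
n=5: s = 7+4 = 11

11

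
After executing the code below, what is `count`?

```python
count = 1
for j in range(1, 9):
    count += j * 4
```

145

j=1: count = 1+1*4 = 5
j=2: count = 5+2*4 = 13
j=3: count = 13+3*4 = 25
j=4: count = 25+4*4 = 41
j=5: count = 41+5*4 = 61
j=6: count = 61+6*4 = 85
j=7: count = 85+7*4 = 113
j=8: count = 113+8*4 = 145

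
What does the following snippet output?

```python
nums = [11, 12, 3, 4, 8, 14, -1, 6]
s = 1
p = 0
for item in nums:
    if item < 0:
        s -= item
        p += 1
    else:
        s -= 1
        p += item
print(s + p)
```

item=11: not <0, s = 1-1 = 0; p=11
item=12: not <0, s = 0-1 = -1; p=23
item=3: not <0, s = (-1)-1 = -2; p=26
item=4: not <0, s = (-2)-1 = -3; p=30
item=8: not <0, s = (-3)-1 = -4; p=38
item=14: not <0, s = (-4)-1 = -5; p=52
item=-1: <0, s = (-5)-(-1) = -4; p=53
item=6: not <0, s = (-4)-1 = -5; p=59
s+p = (-5)+59 = 54

54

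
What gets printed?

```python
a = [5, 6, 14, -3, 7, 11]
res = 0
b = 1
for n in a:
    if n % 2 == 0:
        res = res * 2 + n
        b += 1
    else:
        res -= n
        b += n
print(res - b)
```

-32

n=5: not even, res = 0-5 = -5; b=6
n=6: even, res = (-5)*2+6 = -4; b=7
n=14: even, res = (-4)*2+14 = 6; b=8
n=-3: not even, res = 6-(-3) = 9; b=5
n=7: not even, res = 9-7 = 2; b=12
n=11: not even, res = 2-11 = -9; b=23
res-b = (-9)-23 = -32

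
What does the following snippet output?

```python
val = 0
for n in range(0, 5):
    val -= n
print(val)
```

-10

n=0: val = 0-0 = 0
n=1: val = 0-1 = -1
n=2: val = (-1)-2 = -3
n=3: val = (-3)-3 = -6
n=4: val = (-6)-4 = -10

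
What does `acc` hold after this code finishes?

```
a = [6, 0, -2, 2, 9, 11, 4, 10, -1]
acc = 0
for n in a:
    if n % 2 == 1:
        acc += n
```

19

n=6: not odd
n=0: not odd
n=-2: not odd
n=2: not odd
n=9: odd, acc = 0+9 = 9
n=11: odd, acc = 9+11 = 20
n=4: not odd
n=10: not odd
n=-1: odd, acc = 20+(-1) = 19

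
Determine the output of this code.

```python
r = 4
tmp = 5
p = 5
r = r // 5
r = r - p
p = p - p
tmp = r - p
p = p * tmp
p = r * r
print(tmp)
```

-5

r = 4//5 = 0
r = 0-5 = -5
p = 5-5 = 0
tmp = (-5)-0 = -5
p = 0*(-5) = 0
p = (-5)*(-5) = 25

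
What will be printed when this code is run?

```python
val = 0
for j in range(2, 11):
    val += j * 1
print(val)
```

54

j=2: val = 0+2*1 = 2
j=3: val = 2+3*1 = 5
j=4: val = 5+4*1 = 9
j=5: val = 9+5*1 = 14
j=6: val = 14+6*1 = 20
j=7: val = 20+7*1 = 27
j=8: val = 27+8*1 = 35
j=9: val = 35+9*1 = 44
j=10: val = 44+10*1 = 54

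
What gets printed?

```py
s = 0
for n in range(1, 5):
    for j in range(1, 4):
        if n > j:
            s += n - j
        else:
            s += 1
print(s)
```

n=1,j=1: not 1>1, s = 0+1 = 1
n=1,j=2: not 1>2, s = 1+1 = 2
n=1,j=3: not 1>3, s = 2+1 = 3
n=2,j=1: 2>1, s = 3+1 = 4
n=2,j=2: not 2>2, s = 4+1 = 5
n=2,j=3: not 2>3, s = 5+1 = 6
n=3,j=1: 3>1, s = 6+2 = 8
n=3,j=2: 3>2, s = 8+1 = 9
n=3,j=3: not 3>3, s = 9+1 = 10
n=4,j=1: 4>1, s = 10+3 = 13
n=4,j=2: 4>2, s = 13+2 = 15
n=4,j=3: 4>3, s = 15+1 = 16

16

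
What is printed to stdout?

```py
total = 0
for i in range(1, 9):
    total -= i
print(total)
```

-36

i=1: total = 0-1 = -1
i=2: total = (-1)-2 = -3
i=3: total = (-3)-3 = -6
i=4: total = (-6)-4 = -10
i=5: total = (-10)-5 = -15
i=6: total = (-15)-6 = -21
i=7: total = (-21)-7 = -28
i=8: total = (-28)-8 = -36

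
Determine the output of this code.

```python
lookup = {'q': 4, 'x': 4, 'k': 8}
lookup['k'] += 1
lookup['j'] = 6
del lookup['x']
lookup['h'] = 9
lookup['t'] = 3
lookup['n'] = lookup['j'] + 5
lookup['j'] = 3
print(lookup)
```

lookup['k'] = 8+1 = 9 → {'q': 4, 'x': 4, 'k': 9}
lookup['j'] = 6 → {'q': 4, 'x': 4, 'k': 9, 'j': 6}
del 'x' → {'q': 4, 'k': 9, 'j': 6}
lookup['h'] = 9 → {'q': 4, 'k': 9, 'j': 6, 'h': 9}
lookup['t'] = 3 → {'q': 4, 'k': 9, 'j': 6, 'h': 9, 't': 3}
lookup['n'] = lookup['j']+5 = 11 → {'q': 4, 'k': 9, 'j': 6, 'h': 9, 't': 3, 'n': 11}
lookup['j'] = 3 → {'q': 4, 'k': 9, 'j': 3, 'h': 9, 't': 3, 'n': 11}

{'q': 4, 'k': 9, 'j': 3, 'h': 9, 't': 3, 'n': 11}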